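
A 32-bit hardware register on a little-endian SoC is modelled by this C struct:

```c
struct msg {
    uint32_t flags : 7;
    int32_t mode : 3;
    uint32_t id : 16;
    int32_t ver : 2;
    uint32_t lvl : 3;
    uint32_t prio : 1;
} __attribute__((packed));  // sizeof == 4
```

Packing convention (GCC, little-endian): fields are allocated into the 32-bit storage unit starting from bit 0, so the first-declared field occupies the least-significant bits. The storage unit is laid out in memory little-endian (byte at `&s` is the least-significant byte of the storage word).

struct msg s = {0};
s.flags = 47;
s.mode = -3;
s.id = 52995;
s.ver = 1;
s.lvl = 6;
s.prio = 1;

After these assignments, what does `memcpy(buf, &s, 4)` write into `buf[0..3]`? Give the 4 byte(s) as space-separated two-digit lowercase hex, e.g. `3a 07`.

af 0e 3c e7

flags:7 = 47 → 0x2f << 0 → word 0x0000002f
mode:3 = -3 → 0x5 << 7 → word 0x000002af
id:16 = 52995 → 0xcf03 << 10 → word 0x033c0eaf
ver:2 = 1 → 0x1 << 26 → word 0x073c0eaf
lvl:3 = 6 → 0x6 << 28 → word 0x673c0eaf
prio:1 = 1 → 0x1 << 31 → word 0xe73c0eaf
word = 0xe73c0eaf → little-endian bytes:
  [0]=0xaf  [1]=0x0e  [2]=0x3c  [3]=0xe7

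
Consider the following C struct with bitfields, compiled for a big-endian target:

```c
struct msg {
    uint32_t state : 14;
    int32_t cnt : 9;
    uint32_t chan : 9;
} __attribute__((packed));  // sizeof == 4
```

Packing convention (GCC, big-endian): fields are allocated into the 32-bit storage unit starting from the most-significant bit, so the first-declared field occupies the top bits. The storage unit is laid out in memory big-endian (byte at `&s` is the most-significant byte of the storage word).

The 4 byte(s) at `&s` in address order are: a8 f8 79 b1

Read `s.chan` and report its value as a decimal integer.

433

[0]=0xa8 [1]=0xf8 [2]=0x79 [3]=0xb1 (big-endian) → word 0xa8f879b1
state [18+:14] = (word>>18) & 0x3fff = 10814
cnt [9+:9] = (word>>9) & 0x1ff = 60
chan [0+:9] = (word>>0) & 0x1ff = 433  ←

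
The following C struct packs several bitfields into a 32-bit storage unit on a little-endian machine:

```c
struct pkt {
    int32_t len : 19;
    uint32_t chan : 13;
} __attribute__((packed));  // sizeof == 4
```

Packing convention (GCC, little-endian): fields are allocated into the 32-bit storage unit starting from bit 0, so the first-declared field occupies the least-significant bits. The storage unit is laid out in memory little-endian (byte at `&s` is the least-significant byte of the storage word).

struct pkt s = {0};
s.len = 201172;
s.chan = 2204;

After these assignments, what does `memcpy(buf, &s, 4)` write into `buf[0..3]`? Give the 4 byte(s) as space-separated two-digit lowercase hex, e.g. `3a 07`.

[0+:19] len=201172 & 0x7ffff = 0x311d4; word=0x000311d4
[19+:13] chan=2204 & 0x1fff = 0x89c; word=0x44e311d4
word = 0x44e311d4 → little-endian bytes:
  [0]=0xd4  [1]=0x11  [2]=0xe3  [3]=0x44

d4 11 e3 44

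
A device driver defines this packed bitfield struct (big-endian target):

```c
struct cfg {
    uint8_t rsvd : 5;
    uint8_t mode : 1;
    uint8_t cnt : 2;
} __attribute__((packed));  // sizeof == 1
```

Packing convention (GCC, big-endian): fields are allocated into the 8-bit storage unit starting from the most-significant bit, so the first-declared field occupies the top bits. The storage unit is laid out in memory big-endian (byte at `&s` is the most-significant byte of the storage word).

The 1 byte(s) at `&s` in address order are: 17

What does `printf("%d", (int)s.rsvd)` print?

2

[0]=0x17 (big-endian) → word 0x17
rsvd:5 @ bit 3 → (0x17>>3)&0x1f = 0x2  ←
mode:1 @ bit 2 → (0x17>>2)&0x1 = 0x1
cnt:2 @ bit 0 → (0x17>>0)&0x3 = 0x3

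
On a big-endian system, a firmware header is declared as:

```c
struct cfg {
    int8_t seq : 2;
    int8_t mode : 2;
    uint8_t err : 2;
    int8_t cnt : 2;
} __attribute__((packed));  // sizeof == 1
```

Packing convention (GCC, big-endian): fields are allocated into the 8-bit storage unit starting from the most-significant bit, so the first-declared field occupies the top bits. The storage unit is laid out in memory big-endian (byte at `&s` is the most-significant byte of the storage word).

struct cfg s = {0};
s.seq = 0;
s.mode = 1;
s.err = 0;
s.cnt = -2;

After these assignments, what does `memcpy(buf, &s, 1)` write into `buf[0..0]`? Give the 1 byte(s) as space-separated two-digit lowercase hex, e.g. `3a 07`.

12

seq (2b) val=0 bits=0x0 at bit 6: 0x00
mode (2b) val=1 bits=0x1 at bit 4: 0x10
err (2b) val=0 bits=0x0 at bit 2: 0x10
cnt (2b) val=-2 bits=0x2 at bit 0: 0x12
word = 0x12 → big-endian bytes:
  [0]=0x12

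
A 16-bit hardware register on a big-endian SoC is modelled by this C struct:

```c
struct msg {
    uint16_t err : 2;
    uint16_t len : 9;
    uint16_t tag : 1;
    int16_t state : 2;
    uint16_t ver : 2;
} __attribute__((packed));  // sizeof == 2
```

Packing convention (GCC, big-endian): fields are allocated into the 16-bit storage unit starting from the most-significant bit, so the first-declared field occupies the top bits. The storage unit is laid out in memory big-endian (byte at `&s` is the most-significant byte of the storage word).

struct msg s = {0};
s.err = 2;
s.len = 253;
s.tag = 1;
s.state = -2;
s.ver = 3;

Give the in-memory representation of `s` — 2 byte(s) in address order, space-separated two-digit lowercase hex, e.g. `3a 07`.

err (2b) val=2 bits=0x2 at bit 14: 0x8000
len (9b) val=253 bits=0xfd at bit 5: 0x9fa0
tag (1b) val=1 bits=0x1 at bit 4: 0x9fb0
state (2b) val=-2 bits=0x2 at bit 2: 0x9fb8
ver (2b) val=3 bits=0x3 at bit 0: 0x9fbb
word = 0x9fbb → big-endian bytes:
  [0]=0x9f  [1]=0xbb

9f bb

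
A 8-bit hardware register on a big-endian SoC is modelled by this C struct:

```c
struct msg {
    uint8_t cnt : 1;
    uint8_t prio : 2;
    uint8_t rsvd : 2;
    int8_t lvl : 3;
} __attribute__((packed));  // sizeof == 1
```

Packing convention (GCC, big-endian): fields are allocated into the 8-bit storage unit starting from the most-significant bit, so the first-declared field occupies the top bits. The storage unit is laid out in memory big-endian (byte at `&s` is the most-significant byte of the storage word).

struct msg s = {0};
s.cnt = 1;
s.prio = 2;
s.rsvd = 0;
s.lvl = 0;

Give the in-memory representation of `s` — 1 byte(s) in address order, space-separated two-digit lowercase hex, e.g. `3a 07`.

cnt:1 = 1 → 0x1 << 7 → word 0x80
prio:2 = 2 → 0x2 << 5 → word 0xc0
rsvd:2 = 0 → 0x0 << 3 → word 0xc0
lvl:3 = 0 → 0x0 << 0 → word 0xc0
word = 0xc0 → big-endian bytes:
  [0]=0xc0

c0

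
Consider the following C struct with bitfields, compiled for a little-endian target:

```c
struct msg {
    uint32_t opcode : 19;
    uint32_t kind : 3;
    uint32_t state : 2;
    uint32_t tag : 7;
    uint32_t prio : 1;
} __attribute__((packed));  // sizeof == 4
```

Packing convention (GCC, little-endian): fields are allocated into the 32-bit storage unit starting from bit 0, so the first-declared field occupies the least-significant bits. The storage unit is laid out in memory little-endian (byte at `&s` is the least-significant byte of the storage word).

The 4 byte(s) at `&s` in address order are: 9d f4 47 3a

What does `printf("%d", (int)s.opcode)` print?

[0]=0x9d [1]=0xf4 [2]=0x47 [3]=0x3a (little-endian) → word 0x3a47f49d
opcode [0+:19] = (word>>0) & 0x7ffff = 521373  ←
kind [19+:3] = (word>>19) & 0x7 = 0
state [22+:2] = (word>>22) & 0x3 = 1
tag [24+:7] = (word>>24) & 0x7f = 58
prio [31+:1] = (word>>31) & 0x1 = 0

521373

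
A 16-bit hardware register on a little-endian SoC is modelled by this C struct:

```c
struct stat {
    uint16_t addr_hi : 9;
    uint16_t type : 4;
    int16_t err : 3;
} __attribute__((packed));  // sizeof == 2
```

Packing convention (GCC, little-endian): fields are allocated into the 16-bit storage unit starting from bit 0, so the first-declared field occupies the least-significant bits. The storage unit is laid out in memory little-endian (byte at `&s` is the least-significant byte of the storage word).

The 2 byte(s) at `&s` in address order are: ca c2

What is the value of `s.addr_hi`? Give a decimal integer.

[0]=0xca [1]=0xc2 (little-endian) → word 0xc2ca
addr_hi [0+:9] = (word>>0) & 0x1ff = 202  ←
type [9+:4] = (word>>9) & 0xf = 1
err [13+:3] = (word>>13) & 0x7 = 6

202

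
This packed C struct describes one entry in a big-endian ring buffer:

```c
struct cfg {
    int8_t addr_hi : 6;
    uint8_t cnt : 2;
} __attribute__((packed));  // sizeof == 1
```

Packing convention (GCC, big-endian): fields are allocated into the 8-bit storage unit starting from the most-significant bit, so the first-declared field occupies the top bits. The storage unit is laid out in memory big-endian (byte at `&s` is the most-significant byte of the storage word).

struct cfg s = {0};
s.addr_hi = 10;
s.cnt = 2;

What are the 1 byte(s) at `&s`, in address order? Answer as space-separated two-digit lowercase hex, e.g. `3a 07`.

2a

addr_hi:6 = 10 → 0xa << 2 → word 0x28
cnt:2 = 2 → 0x2 << 0 → word 0x2a
word = 0x2a → big-endian bytes:
  [0]=0x2a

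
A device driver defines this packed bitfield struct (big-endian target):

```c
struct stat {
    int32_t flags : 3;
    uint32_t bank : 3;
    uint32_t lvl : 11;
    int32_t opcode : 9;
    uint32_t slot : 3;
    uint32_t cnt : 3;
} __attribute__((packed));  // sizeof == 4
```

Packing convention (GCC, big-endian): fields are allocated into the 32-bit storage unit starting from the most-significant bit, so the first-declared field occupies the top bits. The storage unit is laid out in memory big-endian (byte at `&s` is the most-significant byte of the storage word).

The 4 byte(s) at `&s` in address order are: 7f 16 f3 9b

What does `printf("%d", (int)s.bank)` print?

[0]=0x7f [1]=0x16 [2]=0xf3 [3]=0x9b (big-endian) → word 0x7f16f39b
flags [29+:3] = (word>>29) & 0x7 = 3
bank [26+:3] = (word>>26) & 0x7 = 7  ←
lvl [15+:11] = (word>>15) & 0x7ff = 1581
opcode [6+:9] = (word>>6) & 0x1ff = 462
slot [3+:3] = (word>>3) & 0x7 = 3
cnt [0+:3] = (word>>0) & 0x7 = 3

7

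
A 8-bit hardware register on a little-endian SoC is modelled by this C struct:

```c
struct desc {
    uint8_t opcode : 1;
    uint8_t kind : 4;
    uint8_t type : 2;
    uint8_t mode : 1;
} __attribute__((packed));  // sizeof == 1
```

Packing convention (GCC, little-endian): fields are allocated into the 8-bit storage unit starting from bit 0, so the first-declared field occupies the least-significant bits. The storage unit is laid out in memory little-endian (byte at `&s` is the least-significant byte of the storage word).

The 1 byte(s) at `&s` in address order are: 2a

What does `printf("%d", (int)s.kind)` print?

5

[0]=0x2a (little-endian) → word 0x2a
opcode [0+:1] = (word>>0) & 0x1 = 0
kind [1+:4] = (word>>1) & 0xf = 5  ←
type [5+:2] = (word>>5) & 0x3 = 1
mode [7+:1] = (word>>7) & 0x1 = 0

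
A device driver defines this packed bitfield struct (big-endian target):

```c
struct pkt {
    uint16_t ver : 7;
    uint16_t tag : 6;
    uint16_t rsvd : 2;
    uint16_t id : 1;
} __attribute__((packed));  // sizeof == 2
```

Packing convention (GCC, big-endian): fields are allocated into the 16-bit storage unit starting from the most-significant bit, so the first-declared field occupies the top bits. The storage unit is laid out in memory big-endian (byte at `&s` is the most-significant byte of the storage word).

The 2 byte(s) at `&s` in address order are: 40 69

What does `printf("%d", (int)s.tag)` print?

13

[0]=0x40 [1]=0x69 (big-endian) → word 0x4069
ver:7 @ bit 9 → (0x4069>>9)&0x7f = 0x20
tag:6 @ bit 3 → (0x4069>>3)&0x3f = 0xd  ←
rsvd:2 @ bit 1 → (0x4069>>1)&0x3 = 0x0
id:1 @ bit 0 → (0x4069>>0)&0x1 = 0x1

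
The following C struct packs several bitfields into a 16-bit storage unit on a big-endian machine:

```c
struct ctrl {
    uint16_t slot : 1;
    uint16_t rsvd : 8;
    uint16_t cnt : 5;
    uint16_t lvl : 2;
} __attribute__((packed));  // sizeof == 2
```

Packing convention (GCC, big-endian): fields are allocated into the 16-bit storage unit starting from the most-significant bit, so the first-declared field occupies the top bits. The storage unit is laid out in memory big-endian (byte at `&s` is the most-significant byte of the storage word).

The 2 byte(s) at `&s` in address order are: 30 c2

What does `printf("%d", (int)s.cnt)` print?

[0]=0x30 [1]=0xc2 (big-endian) → word 0x30c2
slot [15+:1] = (word>>15) & 0x1 = 0
rsvd [7+:8] = (word>>7) & 0xff = 97
cnt [2+:5] = (word>>2) & 0x1f = 16  ←
lvl [0+:2] = (word>>0) & 0x3 = 2

16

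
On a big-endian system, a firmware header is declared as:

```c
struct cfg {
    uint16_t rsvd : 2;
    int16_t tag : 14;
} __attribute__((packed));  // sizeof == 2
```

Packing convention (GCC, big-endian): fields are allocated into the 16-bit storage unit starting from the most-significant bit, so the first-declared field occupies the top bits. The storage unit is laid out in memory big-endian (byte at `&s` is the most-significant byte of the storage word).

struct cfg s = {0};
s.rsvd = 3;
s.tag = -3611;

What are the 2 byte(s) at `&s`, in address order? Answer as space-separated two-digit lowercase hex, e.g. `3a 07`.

rsvd:2 = 3 → 0x3 << 14 → word 0xc000
tag:14 = -3611 → 0x31e5 << 0 → word 0xf1e5
word = 0xf1e5 → big-endian bytes:
  [0]=0xf1  [1]=0xe5

f1 e5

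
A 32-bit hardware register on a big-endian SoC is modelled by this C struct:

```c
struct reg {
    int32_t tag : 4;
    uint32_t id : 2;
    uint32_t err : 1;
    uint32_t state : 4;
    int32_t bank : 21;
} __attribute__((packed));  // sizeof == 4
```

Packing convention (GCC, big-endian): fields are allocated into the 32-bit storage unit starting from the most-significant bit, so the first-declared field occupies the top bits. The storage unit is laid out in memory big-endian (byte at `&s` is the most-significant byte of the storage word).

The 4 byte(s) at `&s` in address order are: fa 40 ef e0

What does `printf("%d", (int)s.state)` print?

2

[0]=0xfa [1]=0x40 [2]=0xef [3]=0xe0 (big-endian) → word 0xfa40efe0
tag:4 @ bit 28 → (0xfa40efe0>>28)&0xf = 0xf
id:2 @ bit 26 → (0xfa40efe0>>26)&0x3 = 0x2
err:1 @ bit 25 → (0xfa40efe0>>25)&0x1 = 0x1
state:4 @ bit 21 → (0xfa40efe0>>21)&0xf = 0x2  ←
bank:21 @ bit 0 → (0xfa40efe0>>0)&0x1fffff = 0xefe0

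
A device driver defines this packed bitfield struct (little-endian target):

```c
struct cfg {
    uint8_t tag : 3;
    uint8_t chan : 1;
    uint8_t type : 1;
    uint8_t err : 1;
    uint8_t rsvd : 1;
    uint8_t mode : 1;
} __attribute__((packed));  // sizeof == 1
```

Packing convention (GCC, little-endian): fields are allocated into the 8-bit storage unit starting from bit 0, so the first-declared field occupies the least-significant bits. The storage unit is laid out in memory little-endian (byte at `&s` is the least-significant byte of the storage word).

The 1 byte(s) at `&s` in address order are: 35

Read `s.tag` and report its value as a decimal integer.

5

[0]=0x35 (little-endian) → word 0x35
tag:3 @ bit 0 → (0x35>>0)&0x7 = 0x5  ←
chan:1 @ bit 3 → (0x35>>3)&0x1 = 0x0
type:1 @ bit 4 → (0x35>>4)&0x1 = 0x1
err:1 @ bit 5 → (0x35>>5)&0x1 = 0x1
rsvd:1 @ bit 6 → (0x35>>6)&0x1 = 0x0
mode:1 @ bit 7 → (0x35>>7)&0x1 = 0x0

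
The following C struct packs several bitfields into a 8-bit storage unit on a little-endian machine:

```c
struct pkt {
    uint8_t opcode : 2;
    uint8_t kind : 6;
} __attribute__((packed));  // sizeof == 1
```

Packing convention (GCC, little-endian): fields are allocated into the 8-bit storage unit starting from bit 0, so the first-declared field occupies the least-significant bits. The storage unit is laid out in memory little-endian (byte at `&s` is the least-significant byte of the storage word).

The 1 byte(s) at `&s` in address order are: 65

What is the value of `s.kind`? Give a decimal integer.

25

[0]=0x65 (little-endian) → word 0x65
opcode:2 @ bit 0 → (0x65>>0)&0x3 = 0x1
kind:6 @ bit 2 → (0x65>>2)&0x3f = 0x19  ←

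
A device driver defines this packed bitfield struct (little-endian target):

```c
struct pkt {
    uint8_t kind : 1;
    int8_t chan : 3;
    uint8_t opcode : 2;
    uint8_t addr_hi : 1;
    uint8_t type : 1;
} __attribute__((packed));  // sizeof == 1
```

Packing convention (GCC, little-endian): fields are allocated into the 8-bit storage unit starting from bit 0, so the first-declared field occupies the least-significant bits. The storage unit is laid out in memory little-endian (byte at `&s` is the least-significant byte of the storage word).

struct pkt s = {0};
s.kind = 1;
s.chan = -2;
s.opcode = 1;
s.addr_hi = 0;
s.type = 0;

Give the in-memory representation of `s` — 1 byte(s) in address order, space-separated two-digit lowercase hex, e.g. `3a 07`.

1d

kind (1b) val=1 bits=0x1 at bit 0: 0x01
chan (3b) val=-2 bits=0x6 at bit 1: 0x0d
opcode (2b) val=1 bits=0x1 at bit 4: 0x1d
addr_hi (1b) val=0 bits=0x0 at bit 6: 0x1d
type (1b) val=0 bits=0x0 at bit 7: 0x1d
word = 0x1d → little-endian bytes:
  [0]=0x1d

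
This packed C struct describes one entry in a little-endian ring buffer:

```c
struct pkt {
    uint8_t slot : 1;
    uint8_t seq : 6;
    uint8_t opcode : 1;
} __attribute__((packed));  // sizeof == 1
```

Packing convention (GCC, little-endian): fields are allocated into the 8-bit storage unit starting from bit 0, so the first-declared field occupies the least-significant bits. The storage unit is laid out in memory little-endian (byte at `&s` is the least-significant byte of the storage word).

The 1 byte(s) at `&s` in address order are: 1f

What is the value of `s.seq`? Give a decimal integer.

15

[0]=0x1f (little-endian) → word 0x1f
slot:1 @ bit 0 → (0x1f>>0)&0x1 = 0x1
seq:6 @ bit 1 → (0x1f>>1)&0x3f = 0xf  ←
opcode:1 @ bit 7 → (0x1f>>7)&0x1 = 0x0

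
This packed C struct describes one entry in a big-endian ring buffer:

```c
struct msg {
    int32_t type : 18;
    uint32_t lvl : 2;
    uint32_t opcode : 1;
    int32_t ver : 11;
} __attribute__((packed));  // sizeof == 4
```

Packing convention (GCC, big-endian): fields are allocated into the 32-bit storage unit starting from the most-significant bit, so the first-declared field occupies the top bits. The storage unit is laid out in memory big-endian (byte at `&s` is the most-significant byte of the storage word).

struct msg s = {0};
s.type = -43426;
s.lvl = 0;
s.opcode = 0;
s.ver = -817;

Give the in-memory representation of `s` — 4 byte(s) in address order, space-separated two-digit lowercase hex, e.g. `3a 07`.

d5 97 84 cf

type (18b) val=-43426 bits=0x3565e at bit 14: 0xd5978000
lvl (2b) val=0 bits=0x0 at bit 12: 0xd5978000
opcode (1b) val=0 bits=0x0 at bit 11: 0xd5978000
ver (11b) val=-817 bits=0x4cf at bit 0: 0xd59784cf
word = 0xd59784cf → big-endian bytes:
  [0]=0xd5  [1]=0x97  [2]=0x84  [3]=0xcf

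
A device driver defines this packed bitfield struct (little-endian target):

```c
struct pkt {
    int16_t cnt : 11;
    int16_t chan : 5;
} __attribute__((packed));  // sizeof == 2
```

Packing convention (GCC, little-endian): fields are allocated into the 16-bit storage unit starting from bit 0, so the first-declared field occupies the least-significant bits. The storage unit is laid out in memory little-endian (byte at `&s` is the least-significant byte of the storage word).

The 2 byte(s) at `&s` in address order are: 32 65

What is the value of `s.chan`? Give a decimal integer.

[0]=0x32 [1]=0x65 (little-endian) → word 0x6532
cnt [0+:11] = (word>>0) & 0x7ff = 1330
chan [11+:5] = (word>>11) & 0x1f = 12  ←
chan signed 5b, MSB=0: value = 12

12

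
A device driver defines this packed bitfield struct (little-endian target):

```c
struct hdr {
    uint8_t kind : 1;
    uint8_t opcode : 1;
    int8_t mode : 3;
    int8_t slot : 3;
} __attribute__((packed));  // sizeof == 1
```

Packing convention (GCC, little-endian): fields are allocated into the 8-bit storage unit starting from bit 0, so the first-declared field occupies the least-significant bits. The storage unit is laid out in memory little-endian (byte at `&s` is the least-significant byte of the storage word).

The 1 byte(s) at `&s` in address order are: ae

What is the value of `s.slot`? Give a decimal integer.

-3

[0]=0xae (little-endian) → word 0xae
kind:1 @ bit 0 → (0xae>>0)&0x1 = 0x0
opcode:1 @ bit 1 → (0xae>>1)&0x1 = 0x1
mode:3 @ bit 2 → (0xae>>2)&0x7 = 0x3
slot:3 @ bit 5 → (0xae>>5)&0x7 = 0x5  ←
slot signed 3b, MSB=1: 5 - 8 = -3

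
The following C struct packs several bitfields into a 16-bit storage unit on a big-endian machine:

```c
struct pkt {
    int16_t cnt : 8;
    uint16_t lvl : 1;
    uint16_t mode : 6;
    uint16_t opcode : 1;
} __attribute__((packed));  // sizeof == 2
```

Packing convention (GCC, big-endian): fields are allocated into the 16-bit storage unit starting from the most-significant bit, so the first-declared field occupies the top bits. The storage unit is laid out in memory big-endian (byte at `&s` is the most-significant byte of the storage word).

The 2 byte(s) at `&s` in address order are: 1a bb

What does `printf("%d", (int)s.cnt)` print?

[0]=0x1a [1]=0xbb (big-endian) → word 0x1abb
cnt:8 @ bit 8 → (0x1abb>>8)&0xff = 0x1a  ←
lvl:1 @ bit 7 → (0x1abb>>7)&0x1 = 0x1
mode:6 @ bit 1 → (0x1abb>>1)&0x3f = 0x1d
opcode:1 @ bit 0 → (0x1abb>>0)&0x1 = 0x1
cnt signed 8b, MSB=0: value = 26

26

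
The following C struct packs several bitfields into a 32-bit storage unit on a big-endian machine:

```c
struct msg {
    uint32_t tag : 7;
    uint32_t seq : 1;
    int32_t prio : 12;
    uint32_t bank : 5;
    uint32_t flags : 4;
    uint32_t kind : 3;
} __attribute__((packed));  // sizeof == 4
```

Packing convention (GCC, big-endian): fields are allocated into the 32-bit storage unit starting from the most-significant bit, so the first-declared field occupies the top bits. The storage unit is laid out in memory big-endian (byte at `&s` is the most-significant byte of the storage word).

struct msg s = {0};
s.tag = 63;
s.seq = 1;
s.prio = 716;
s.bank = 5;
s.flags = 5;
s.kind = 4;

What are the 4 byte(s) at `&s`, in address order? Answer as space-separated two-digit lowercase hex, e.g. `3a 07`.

[25+:7] tag=63 & 0x7f = 0x3f; word=0x7e000000
[24+:1] seq=1 & 0x1 = 0x1; word=0x7f000000
[12+:12] prio=716 & 0xfff = 0x2cc; word=0x7f2cc000
[7+:5] bank=5 & 0x1f = 0x5; word=0x7f2cc280
[3+:4] flags=5 & 0xf = 0x5; word=0x7f2cc2a8
[0+:3] kind=4 & 0x7 = 0x4; word=0x7f2cc2ac
word = 0x7f2cc2ac → big-endian bytes:
  [0]=0x7f  [1]=0x2c  [2]=0xc2  [3]=0xac

7f 2c c2 ac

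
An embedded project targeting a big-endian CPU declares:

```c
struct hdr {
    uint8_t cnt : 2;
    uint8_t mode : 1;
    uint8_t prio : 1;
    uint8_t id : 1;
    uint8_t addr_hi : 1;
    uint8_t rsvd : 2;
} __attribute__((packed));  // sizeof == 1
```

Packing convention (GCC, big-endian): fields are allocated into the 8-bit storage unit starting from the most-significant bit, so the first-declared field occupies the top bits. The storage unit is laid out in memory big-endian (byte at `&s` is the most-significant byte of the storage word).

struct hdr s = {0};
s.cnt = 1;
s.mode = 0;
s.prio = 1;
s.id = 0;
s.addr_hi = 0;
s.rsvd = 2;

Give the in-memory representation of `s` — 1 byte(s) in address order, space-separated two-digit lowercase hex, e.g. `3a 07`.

52

cnt (2b) val=1 bits=0x1 at bit 6: 0x40
mode (1b) val=0 bits=0x0 at bit 5: 0x40
prio (1b) val=1 bits=0x1 at bit 4: 0x50
id (1b) val=0 bits=0x0 at bit 3: 0x50
addr_hi (1b) val=0 bits=0x0 at bit 2: 0x50
rsvd (2b) val=2 bits=0x2 at bit 0: 0x52
word = 0x52 → big-endian bytes:
  [0]=0x52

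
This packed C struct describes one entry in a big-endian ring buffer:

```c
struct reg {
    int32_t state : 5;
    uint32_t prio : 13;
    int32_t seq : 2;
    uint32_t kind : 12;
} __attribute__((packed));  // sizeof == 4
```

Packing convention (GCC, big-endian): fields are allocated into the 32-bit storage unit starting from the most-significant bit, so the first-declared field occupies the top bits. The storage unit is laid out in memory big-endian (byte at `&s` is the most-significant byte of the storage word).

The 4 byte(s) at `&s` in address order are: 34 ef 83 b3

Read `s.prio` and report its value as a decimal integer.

[0]=0x34 [1]=0xef [2]=0x83 [3]=0xb3 (big-endian) → word 0x34ef83b3
state [27+:5] = (word>>27) & 0x1f = 6
prio [14+:13] = (word>>14) & 0x1fff = 5054  ←
seq [12+:2] = (word>>12) & 0x3 = 0
kind [0+:12] = (word>>0) & 0xfff = 947

5054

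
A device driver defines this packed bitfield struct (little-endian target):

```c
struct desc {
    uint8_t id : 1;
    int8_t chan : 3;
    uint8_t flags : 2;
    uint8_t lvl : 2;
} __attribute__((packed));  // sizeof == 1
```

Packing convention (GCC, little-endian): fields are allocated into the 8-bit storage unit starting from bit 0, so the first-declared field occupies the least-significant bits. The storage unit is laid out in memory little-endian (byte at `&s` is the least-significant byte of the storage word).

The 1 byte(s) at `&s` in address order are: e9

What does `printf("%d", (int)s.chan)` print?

-4

[0]=0xe9 (little-endian) → word 0xe9
id:1 @ bit 0 → (0xe9>>0)&0x1 = 0x1
chan:3 @ bit 1 → (0xe9>>1)&0x7 = 0x4  ←
flags:2 @ bit 4 → (0xe9>>4)&0x3 = 0x2
lvl:2 @ bit 6 → (0xe9>>6)&0x3 = 0x3
chan signed 3b, MSB=1: 4 - 8 = -4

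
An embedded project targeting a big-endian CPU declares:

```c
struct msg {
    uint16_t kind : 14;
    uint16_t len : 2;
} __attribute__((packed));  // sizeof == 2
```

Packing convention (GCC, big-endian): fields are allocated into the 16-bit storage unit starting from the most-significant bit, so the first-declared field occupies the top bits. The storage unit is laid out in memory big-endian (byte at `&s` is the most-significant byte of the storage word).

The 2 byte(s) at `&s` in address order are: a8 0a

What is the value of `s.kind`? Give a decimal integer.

10754

[0]=0xa8 [1]=0x0a (big-endian) → word 0xa80a
kind:14 @ bit 2 → (0xa80a>>2)&0x3fff = 0x2a02  ←
len:2 @ bit 0 → (0xa80a>>0)&0x3 = 0x2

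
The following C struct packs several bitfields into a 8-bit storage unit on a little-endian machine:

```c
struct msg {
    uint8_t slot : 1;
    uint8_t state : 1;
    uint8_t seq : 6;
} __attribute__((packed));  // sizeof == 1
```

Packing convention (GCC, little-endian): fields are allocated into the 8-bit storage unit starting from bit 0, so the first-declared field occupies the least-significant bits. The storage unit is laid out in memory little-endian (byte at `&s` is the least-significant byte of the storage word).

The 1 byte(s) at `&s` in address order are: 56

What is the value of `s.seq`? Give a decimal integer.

21

[0]=0x56 (little-endian) → word 0x56
slot [0+:1] = (word>>0) & 0x1 = 0
state [1+:1] = (word>>1) & 0x1 = 1
seq [2+:6] = (word>>2) & 0x3f = 21  ←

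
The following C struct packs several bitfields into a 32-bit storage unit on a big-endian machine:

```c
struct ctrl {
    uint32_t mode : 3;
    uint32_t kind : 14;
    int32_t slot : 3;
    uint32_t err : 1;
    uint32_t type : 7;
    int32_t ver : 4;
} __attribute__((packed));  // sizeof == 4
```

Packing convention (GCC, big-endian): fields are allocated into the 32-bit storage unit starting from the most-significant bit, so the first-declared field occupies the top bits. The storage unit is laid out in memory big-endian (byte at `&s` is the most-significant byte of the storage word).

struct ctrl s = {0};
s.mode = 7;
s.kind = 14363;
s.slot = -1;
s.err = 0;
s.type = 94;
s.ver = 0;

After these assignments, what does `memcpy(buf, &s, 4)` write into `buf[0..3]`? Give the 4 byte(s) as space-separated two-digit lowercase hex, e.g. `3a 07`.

fc 0d f5 e0

mode (3b) val=7 bits=0x7 at bit 29: 0xe0000000
kind (14b) val=14363 bits=0x381b at bit 15: 0xfc0d8000
slot (3b) val=-1 bits=0x7 at bit 12: 0xfc0df000
err (1b) val=0 bits=0x0 at bit 11: 0xfc0df000
type (7b) val=94 bits=0x5e at bit 4: 0xfc0df5e0
ver (4b) val=0 bits=0x0 at bit 0: 0xfc0df5e0
word = 0xfc0df5e0 → big-endian bytes:
  [0]=0xfc  [1]=0x0d  [2]=0xf5  [3]=0xe0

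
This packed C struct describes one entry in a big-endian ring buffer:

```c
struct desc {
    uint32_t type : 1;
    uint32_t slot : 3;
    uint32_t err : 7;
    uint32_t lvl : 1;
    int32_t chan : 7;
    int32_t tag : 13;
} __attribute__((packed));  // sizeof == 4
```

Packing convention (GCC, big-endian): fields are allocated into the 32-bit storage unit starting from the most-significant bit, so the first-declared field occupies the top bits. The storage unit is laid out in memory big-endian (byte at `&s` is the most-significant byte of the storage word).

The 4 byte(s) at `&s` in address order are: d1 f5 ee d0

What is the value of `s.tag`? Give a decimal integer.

3792

[0]=0xd1 [1]=0xf5 [2]=0xee [3]=0xd0 (big-endian) → word 0xd1f5eed0
type:1 @ bit 31 → (0xd1f5eed0>>31)&0x1 = 0x1
slot:3 @ bit 28 → (0xd1f5eed0>>28)&0x7 = 0x5
err:7 @ bit 21 → (0xd1f5eed0>>21)&0x7f = 0xf
lvl:1 @ bit 20 → (0xd1f5eed0>>20)&0x1 = 0x1
chan:7 @ bit 13 → (0xd1f5eed0>>13)&0x7f = 0x2f
tag:13 @ bit 0 → (0xd1f5eed0>>0)&0x1fff = 0xed0  ←
tag signed 13b, MSB=0: value = 3792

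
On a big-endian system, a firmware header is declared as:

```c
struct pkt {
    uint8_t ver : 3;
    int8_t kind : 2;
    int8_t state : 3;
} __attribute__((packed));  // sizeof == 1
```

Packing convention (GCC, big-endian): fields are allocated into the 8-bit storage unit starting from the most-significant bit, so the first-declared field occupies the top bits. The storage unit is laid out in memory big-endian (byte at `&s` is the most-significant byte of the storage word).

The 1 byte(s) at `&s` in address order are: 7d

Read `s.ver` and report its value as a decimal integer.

3

[0]=0x7d (big-endian) → word 0x7d
ver [5+:3] = (word>>5) & 0x7 = 3  ←
kind [3+:2] = (word>>3) & 0x3 = 3
state [0+:3] = (word>>0) & 0x7 = 5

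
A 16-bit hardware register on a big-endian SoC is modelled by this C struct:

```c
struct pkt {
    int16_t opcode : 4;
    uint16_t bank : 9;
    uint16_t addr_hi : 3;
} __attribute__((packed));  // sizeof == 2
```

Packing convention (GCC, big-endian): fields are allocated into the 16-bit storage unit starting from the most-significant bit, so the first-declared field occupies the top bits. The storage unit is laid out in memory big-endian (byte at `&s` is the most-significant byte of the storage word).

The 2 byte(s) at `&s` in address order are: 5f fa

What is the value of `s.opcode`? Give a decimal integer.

5

[0]=0x5f [1]=0xfa (big-endian) → word 0x5ffa
opcode:4 @ bit 12 → (0x5ffa>>12)&0xf = 0x5  ←
bank:9 @ bit 3 → (0x5ffa>>3)&0x1ff = 0x1ff
addr_hi:3 @ bit 0 → (0x5ffa>>0)&0x7 = 0x2
opcode signed 4b, MSB=0: value = 5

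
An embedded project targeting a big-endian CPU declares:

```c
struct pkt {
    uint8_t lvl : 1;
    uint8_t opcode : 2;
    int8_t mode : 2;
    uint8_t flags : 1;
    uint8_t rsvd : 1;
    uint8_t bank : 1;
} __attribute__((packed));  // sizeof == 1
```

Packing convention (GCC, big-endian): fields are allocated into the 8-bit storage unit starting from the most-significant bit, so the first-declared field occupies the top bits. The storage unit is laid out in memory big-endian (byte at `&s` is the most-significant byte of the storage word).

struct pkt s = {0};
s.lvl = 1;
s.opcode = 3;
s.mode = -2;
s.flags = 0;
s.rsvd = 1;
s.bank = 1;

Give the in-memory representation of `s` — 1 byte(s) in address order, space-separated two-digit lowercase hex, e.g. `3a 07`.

f3

lvl (1b) val=1 bits=0x1 at bit 7: 0x80
opcode (2b) val=3 bits=0x3 at bit 5: 0xe0
mode (2b) val=-2 bits=0x2 at bit 3: 0xf0
flags (1b) val=0 bits=0x0 at bit 2: 0xf0
rsvd (1b) val=1 bits=0x1 at bit 1: 0xf2
bank (1b) val=1 bits=0x1 at bit 0: 0xf3
word = 0xf3 → big-endian bytes:
  [0]=0xf3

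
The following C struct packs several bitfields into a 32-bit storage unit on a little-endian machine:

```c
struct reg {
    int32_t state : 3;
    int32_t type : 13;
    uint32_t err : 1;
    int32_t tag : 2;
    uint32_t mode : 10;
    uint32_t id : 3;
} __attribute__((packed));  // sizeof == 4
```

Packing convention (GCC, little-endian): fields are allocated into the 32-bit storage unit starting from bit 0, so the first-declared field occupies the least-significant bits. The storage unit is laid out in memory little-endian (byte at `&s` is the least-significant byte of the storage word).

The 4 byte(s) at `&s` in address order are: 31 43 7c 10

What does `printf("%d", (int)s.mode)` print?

527

[0]=0x31 [1]=0x43 [2]=0x7c [3]=0x10 (little-endian) → word 0x107c4331
state:3 @ bit 0 → (0x107c4331>>0)&0x7 = 0x1
type:13 @ bit 3 → (0x107c4331>>3)&0x1fff = 0x866
err:1 @ bit 16 → (0x107c4331>>16)&0x1 = 0x0
tag:2 @ bit 17 → (0x107c4331>>17)&0x3 = 0x2
mode:10 @ bit 19 → (0x107c4331>>19)&0x3ff = 0x20f  ←
id:3 @ bit 29 → (0x107c4331>>29)&0x7 = 0x0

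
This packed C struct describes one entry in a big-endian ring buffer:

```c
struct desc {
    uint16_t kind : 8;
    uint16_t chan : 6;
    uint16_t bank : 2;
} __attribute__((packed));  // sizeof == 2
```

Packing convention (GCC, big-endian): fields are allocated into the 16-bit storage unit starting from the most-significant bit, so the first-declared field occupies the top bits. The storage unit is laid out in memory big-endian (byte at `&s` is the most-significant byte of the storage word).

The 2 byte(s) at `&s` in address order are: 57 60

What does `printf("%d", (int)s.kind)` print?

[0]=0x57 [1]=0x60 (big-endian) → word 0x5760
kind [8+:8] = (word>>8) & 0xff = 87  ←
chan [2+:6] = (word>>2) & 0x3f = 24
bank [0+:2] = (word>>0) & 0x3 = 0

87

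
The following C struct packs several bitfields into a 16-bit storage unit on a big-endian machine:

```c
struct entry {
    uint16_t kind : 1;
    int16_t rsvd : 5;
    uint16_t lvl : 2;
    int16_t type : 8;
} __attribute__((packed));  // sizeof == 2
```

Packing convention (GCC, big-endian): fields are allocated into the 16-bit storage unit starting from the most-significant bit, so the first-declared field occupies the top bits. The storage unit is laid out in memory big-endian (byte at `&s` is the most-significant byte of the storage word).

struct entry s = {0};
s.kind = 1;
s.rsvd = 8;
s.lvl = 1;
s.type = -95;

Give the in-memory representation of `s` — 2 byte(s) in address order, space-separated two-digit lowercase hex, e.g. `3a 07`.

a1 a1

kind (1b) val=1 bits=0x1 at bit 15: 0x8000
rsvd (5b) val=8 bits=0x8 at bit 10: 0xa000
lvl (2b) val=1 bits=0x1 at bit 8: 0xa100
type (8b) val=-95 bits=0xa1 at bit 0: 0xa1a1
word = 0xa1a1 → big-endian bytes:
  [0]=0xa1  [1]=0xa1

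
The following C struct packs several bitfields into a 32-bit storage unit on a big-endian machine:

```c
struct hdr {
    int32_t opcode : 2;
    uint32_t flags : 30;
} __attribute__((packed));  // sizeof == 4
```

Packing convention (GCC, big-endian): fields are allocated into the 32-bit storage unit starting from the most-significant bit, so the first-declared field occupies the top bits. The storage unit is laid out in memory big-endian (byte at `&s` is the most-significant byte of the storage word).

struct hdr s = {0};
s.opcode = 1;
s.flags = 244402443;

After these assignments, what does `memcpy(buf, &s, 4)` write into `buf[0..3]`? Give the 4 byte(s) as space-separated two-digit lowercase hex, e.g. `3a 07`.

opcode:2 = 1 → 0x1 << 30 → word 0x40000000
flags:30 = 244402443 → 0xe91490b << 0 → word 0x4e91490b
word = 0x4e91490b → big-endian bytes:
  [0]=0x4e  [1]=0x91  [2]=0x49  [3]=0x0b

4e 91 49 0b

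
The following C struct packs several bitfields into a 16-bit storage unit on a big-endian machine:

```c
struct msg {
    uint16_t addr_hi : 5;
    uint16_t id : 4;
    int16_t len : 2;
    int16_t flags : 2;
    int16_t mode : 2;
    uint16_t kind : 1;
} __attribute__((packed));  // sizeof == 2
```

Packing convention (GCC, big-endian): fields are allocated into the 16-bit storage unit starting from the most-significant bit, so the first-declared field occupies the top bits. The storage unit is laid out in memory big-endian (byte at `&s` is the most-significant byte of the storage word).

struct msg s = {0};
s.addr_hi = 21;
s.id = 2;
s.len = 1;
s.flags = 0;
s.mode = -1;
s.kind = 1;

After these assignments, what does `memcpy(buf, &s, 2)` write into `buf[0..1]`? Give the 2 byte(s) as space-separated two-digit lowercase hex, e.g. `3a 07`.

[11+:5] addr_hi=21 & 0x1f = 0x15; word=0xa800
[7+:4] id=2 & 0xf = 0x2; word=0xa900
[5+:2] len=1 & 0x3 = 0x1; word=0xa920
[3+:2] flags=0 & 0x3 = 0x0; word=0xa920
[1+:2] mode=-1 & 0x3 = 0x3; word=0xa926
[0+:1] kind=1 & 0x1 = 0x1; word=0xa927
word = 0xa927 → big-endian bytes:
  [0]=0xa9  [1]=0x27

a9 27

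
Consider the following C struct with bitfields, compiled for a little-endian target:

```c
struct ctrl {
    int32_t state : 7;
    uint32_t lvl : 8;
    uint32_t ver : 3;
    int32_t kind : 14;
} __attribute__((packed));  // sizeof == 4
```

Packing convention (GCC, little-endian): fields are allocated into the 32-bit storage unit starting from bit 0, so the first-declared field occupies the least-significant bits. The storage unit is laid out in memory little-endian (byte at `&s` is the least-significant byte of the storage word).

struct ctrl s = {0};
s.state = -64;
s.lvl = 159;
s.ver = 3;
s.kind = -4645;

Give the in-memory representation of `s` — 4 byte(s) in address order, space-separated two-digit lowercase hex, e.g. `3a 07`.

c0 cf 6d b7

[0+:7] state=-64 & 0x7f = 0x40; word=0x00000040
[7+:8] lvl=159 & 0xff = 0x9f; word=0x00004fc0
[15+:3] ver=3 & 0x7 = 0x3; word=0x0001cfc0
[18+:14] kind=-4645 & 0x3fff = 0x2ddb; word=0xb76dcfc0
word = 0xb76dcfc0 → little-endian bytes:
  [0]=0xc0  [1]=0xcf  [2]=0x6d  [3]=0xb7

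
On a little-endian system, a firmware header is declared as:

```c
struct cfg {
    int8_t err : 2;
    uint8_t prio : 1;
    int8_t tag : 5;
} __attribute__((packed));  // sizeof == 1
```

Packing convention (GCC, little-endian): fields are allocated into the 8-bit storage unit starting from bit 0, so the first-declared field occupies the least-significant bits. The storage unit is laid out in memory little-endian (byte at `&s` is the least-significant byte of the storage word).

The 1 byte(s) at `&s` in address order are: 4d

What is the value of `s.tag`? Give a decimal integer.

[0]=0x4d (little-endian) → word 0x4d
err:2 @ bit 0 → (0x4d>>0)&0x3 = 0x1
prio:1 @ bit 2 → (0x4d>>2)&0x1 = 0x1
tag:5 @ bit 3 → (0x4d>>3)&0x1f = 0x9  ←
tag signed 5b, MSB=0: value = 9

9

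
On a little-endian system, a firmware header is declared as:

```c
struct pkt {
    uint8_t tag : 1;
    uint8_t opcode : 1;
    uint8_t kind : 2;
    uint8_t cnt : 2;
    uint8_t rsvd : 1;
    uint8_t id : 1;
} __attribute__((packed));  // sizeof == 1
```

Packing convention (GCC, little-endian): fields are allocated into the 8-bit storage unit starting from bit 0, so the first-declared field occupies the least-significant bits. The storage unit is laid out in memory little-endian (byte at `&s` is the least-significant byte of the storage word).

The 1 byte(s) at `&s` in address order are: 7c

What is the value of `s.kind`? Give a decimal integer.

3

[0]=0x7c (little-endian) → word 0x7c
tag:1 @ bit 0 → (0x7c>>0)&0x1 = 0x0
opcode:1 @ bit 1 → (0x7c>>1)&0x1 = 0x0
kind:2 @ bit 2 → (0x7c>>2)&0x3 = 0x3  ←
cnt:2 @ bit 4 → (0x7c>>4)&0x3 = 0x3
rsvd:1 @ bit 6 → (0x7c>>6)&0x1 = 0x1
id:1 @ bit 7 → (0x7c>>7)&0x1 = 0x0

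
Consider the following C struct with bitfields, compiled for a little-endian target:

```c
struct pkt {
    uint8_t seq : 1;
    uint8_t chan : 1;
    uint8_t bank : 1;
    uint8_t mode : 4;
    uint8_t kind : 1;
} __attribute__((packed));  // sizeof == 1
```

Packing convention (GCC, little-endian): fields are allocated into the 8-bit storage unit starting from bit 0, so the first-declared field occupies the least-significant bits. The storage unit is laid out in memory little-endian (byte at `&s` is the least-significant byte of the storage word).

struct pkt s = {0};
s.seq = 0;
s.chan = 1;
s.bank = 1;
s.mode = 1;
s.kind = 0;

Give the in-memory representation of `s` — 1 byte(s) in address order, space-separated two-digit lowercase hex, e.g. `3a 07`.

0e

seq (1b) val=0 bits=0x0 at bit 0: 0x00
chan (1b) val=1 bits=0x1 at bit 1: 0x02
bank (1b) val=1 bits=0x1 at bit 2: 0x06
mode (4b) val=1 bits=0x1 at bit 3: 0x0e
kind (1b) val=0 bits=0x0 at bit 7: 0x0e
word = 0x0e → little-endian bytes:
  [0]=0x0e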